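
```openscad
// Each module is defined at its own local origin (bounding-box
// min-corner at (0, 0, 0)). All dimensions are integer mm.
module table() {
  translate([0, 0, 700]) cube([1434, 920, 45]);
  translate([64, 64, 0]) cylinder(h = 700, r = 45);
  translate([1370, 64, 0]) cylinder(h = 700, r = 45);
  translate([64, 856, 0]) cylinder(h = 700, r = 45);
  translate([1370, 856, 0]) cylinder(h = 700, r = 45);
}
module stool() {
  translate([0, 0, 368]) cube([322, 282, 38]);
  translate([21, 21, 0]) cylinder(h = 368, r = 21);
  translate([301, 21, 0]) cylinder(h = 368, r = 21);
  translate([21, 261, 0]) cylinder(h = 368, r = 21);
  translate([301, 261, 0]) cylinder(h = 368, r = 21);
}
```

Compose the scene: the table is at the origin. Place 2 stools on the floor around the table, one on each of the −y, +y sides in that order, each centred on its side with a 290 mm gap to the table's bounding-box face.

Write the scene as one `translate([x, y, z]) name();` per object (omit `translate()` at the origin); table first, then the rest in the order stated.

table();
translate([556, -572, 0]) stool();
translate([556, 1210, 0]) stool();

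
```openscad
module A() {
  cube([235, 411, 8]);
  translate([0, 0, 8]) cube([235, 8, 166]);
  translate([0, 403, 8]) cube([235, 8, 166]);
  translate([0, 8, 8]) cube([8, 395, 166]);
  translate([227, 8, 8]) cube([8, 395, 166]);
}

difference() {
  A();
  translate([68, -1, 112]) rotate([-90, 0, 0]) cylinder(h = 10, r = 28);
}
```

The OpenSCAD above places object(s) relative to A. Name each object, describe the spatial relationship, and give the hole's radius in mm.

The subtracted cylinder has r = 28 mm.

A is an open box. The open box has a circular hole through its front wall. The hole's radius is 28 mm.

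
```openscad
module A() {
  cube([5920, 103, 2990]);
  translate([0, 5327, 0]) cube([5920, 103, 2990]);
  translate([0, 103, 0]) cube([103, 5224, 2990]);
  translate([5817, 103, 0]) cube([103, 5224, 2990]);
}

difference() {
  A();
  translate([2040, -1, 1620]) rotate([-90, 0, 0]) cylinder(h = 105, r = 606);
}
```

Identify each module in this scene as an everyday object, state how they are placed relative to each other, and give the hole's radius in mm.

A is a house frame. The house frame has a circular hole through its front wall. The hole's radius is 606 mm.

The subtracted cylinder has r = 606 mm.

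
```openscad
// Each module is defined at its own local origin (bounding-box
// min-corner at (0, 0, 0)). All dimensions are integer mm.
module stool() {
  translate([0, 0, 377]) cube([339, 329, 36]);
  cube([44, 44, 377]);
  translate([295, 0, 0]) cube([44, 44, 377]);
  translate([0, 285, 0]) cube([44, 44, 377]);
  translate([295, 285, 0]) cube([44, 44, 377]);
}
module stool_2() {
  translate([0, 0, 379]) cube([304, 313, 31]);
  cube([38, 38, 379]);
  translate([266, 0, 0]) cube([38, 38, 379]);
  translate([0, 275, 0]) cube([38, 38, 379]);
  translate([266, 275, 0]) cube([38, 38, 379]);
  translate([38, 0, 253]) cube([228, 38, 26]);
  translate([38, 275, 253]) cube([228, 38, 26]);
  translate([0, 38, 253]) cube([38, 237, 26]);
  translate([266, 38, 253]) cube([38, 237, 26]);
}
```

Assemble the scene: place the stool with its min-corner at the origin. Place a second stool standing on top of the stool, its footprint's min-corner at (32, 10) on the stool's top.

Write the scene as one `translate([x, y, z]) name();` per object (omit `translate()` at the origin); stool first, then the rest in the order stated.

stool();
translate([32, 10, 413]) stool_2();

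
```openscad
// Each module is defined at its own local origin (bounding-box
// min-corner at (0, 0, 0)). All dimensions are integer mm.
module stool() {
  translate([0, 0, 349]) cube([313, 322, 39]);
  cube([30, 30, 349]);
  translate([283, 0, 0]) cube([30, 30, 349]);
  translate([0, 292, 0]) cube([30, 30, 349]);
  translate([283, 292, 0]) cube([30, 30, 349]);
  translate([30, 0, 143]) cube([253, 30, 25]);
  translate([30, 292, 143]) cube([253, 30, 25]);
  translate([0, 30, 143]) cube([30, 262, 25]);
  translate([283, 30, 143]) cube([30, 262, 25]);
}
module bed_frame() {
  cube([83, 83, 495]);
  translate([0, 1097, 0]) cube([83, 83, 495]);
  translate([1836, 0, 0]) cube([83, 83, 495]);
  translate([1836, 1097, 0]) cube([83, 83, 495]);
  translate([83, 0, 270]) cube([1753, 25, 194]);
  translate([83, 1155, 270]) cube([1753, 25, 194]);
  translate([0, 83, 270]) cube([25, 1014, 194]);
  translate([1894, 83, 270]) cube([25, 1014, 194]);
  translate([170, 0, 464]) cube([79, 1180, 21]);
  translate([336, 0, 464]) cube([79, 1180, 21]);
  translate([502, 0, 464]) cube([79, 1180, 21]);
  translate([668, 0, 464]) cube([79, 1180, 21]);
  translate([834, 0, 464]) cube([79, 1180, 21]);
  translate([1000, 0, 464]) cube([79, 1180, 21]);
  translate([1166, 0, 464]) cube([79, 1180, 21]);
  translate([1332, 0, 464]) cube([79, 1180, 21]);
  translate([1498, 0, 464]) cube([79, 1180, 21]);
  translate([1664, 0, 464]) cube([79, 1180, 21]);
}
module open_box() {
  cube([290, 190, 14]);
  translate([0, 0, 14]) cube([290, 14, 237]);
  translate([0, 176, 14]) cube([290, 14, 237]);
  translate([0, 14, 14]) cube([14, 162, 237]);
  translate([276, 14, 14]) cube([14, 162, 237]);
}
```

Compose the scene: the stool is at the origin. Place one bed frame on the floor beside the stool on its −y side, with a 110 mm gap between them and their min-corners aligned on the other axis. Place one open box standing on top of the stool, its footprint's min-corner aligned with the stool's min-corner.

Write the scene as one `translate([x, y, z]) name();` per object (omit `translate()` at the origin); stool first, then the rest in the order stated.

stool();
translate([0, -1290, 0]) bed_frame();
translate([0, 0, 388]) open_box();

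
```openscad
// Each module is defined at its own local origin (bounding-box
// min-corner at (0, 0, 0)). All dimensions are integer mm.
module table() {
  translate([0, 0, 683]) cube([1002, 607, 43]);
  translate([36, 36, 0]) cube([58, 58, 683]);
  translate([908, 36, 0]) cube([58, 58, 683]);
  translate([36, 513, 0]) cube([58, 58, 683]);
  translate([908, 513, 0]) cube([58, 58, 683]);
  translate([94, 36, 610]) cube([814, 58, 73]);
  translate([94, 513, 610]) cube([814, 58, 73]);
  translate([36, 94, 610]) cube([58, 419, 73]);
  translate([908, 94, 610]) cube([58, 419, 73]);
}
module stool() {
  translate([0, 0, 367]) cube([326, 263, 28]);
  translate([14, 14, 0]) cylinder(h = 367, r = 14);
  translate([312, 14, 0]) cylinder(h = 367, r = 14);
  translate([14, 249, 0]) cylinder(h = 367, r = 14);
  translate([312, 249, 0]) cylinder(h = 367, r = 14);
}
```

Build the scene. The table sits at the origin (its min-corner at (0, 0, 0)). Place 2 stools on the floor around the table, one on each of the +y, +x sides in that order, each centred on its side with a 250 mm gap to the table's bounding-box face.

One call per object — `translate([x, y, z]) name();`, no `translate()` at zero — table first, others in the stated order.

table();
translate([338, 857, 0]) stool();
translate([1252, 172, 0]) stool();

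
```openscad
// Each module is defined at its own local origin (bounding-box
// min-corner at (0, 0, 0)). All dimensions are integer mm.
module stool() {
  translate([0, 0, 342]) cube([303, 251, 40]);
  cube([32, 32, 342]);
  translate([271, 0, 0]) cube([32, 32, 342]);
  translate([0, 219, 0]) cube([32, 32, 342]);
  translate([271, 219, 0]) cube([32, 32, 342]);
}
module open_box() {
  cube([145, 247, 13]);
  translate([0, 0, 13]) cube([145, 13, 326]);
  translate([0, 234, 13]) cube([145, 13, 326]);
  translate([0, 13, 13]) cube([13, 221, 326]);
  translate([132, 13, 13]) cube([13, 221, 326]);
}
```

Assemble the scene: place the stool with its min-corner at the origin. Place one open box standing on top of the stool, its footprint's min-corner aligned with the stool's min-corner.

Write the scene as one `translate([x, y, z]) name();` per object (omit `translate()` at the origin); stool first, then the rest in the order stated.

stool();
translate([0, 0, 382]) open_box();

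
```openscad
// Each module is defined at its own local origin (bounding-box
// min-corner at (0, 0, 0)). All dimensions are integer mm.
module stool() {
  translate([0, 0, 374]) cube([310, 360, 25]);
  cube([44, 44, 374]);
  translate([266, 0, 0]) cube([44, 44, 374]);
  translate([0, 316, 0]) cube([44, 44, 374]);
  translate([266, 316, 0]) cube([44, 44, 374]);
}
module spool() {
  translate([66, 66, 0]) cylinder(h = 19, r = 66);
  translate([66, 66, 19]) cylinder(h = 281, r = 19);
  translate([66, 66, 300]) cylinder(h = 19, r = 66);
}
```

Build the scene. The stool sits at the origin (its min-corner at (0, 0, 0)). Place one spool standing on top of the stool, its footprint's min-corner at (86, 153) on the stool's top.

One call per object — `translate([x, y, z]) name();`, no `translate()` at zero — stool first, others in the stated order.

stool();
translate([86, 153, 399]) spool();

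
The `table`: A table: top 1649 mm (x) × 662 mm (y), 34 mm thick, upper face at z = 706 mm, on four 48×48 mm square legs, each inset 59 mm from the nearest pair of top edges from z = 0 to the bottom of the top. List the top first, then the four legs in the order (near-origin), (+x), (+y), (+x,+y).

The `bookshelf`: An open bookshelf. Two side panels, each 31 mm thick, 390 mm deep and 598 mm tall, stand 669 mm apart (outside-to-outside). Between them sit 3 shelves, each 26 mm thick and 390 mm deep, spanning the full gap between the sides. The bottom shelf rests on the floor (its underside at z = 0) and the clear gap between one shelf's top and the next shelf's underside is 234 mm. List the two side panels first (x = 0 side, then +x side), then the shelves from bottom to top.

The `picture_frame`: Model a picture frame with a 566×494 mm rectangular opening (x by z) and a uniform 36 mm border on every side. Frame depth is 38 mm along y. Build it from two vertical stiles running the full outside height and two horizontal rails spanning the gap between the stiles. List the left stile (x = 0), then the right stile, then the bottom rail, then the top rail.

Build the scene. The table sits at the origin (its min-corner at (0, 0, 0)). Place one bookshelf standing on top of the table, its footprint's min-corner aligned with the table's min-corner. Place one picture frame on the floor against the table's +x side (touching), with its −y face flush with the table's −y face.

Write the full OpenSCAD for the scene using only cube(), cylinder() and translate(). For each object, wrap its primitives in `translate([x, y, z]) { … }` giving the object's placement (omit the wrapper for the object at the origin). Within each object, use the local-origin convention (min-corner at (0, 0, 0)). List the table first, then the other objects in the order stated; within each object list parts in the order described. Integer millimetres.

translate([0, 0, 672]) cube([1649, 662, 34]);
translate([59, 59, 0]) cube([48, 48, 672]);
translate([1542, 59, 0]) cube([48, 48, 672]);
translate([59, 555, 0]) cube([48, 48, 672]);
translate([1542, 555, 0]) cube([48, 48, 672]);
translate([0, 0, 706]) {
  cube([31, 390, 598]);
  translate([638, 0, 0]) cube([31, 390, 598]);
  translate([31, 0, 0]) cube([607, 390, 26]);
  translate([31, 0, 260]) cube([607, 390, 26]);
  translate([31, 0, 520]) cube([607, 390, 26]);
}
translate([1649, 0, 0]) {
  cube([36, 38, 566]);
  translate([602, 0, 0]) cube([36, 38, 566]);
  translate([36, 0, 0]) cube([566, 38, 36]);
  translate([36, 0, 530]) cube([566, 38, 36]);
}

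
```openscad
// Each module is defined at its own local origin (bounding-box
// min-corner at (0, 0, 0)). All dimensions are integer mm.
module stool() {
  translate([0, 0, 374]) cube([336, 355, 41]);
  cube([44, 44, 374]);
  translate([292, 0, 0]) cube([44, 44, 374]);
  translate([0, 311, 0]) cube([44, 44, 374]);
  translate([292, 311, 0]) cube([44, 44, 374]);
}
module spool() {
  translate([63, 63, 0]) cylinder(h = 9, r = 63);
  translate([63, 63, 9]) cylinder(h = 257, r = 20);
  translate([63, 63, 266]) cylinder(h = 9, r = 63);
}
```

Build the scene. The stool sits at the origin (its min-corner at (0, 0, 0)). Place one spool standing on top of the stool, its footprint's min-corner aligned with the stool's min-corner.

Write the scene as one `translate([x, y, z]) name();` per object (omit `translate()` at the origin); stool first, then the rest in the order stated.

stool();
translate([0, 0, 415]) spool();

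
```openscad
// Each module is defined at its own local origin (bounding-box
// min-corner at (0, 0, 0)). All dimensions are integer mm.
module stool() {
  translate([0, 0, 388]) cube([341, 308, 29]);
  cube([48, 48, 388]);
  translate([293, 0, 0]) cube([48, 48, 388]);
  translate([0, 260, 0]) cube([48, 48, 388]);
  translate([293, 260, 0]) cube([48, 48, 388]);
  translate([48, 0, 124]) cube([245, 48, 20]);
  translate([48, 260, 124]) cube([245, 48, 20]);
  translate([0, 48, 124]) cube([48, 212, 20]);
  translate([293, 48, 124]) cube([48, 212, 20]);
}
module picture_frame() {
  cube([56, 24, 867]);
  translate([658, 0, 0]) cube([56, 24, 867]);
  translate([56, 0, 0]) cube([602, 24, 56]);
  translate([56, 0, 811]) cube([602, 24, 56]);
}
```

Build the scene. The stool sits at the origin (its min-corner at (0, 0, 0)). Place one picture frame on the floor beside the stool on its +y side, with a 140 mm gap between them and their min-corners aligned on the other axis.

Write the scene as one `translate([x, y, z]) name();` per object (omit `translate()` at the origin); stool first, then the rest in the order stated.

stool();
translate([0, 448, 0]) picture_frame();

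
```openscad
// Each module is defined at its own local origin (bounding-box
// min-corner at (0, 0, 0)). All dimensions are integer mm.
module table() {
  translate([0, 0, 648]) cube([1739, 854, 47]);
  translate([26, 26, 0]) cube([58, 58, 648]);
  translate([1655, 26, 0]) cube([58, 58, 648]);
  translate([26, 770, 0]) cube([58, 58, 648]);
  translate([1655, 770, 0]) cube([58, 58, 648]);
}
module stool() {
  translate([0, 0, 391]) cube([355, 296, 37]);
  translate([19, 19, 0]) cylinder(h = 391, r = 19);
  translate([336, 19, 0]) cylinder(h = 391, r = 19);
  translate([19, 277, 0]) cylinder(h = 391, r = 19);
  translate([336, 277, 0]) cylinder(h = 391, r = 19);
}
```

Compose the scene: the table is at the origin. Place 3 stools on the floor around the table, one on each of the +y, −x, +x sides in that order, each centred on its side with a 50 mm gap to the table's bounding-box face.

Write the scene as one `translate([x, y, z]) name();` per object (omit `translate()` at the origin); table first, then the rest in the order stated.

table();
translate([692, 904, 0]) stool();
translate([-405, 279, 0]) stool();
translate([1789, 279, 0]) stool();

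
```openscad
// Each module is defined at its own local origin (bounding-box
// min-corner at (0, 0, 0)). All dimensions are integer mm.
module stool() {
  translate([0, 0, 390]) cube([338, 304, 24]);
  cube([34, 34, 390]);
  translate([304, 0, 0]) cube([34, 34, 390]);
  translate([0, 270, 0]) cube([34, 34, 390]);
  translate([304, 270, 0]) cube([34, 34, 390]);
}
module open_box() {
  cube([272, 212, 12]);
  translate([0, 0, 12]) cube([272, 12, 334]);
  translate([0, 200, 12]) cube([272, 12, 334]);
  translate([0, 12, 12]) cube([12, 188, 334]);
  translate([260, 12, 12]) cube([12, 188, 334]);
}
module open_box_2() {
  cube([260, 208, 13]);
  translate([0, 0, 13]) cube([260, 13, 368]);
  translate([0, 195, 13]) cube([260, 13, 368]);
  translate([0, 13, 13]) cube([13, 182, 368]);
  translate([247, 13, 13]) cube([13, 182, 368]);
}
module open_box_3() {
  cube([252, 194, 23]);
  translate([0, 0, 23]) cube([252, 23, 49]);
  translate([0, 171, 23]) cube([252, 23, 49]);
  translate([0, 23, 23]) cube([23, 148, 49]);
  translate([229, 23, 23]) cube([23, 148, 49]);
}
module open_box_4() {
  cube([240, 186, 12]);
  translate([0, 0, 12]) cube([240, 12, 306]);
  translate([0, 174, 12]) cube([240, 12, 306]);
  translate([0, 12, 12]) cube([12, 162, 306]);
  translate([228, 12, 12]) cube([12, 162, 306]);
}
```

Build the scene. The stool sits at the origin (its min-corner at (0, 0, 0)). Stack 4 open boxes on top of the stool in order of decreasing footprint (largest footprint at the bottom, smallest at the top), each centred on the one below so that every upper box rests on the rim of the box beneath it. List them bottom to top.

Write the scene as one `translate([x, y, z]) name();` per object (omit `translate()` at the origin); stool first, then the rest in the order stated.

stool();
translate([33, 46, 414]) open_box();
translate([39, 48, 760]) open_box_2();
translate([43, 55, 1141]) open_box_3();
translate([49, 59, 1213]) open_box_4();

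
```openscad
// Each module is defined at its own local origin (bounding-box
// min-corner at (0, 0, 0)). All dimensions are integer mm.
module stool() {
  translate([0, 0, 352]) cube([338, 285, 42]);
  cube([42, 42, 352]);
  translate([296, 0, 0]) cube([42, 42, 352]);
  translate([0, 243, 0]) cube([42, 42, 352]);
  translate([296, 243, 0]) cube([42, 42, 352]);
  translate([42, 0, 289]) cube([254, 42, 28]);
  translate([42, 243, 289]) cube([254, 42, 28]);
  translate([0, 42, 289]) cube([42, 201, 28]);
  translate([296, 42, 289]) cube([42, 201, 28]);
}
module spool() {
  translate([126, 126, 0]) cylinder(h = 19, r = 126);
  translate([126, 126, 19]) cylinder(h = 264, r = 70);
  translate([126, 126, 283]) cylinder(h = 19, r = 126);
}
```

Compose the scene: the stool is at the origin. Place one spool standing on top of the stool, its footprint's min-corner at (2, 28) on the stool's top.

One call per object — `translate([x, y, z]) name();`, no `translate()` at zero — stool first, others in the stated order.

stool();
translate([2, 28, 394]) spool();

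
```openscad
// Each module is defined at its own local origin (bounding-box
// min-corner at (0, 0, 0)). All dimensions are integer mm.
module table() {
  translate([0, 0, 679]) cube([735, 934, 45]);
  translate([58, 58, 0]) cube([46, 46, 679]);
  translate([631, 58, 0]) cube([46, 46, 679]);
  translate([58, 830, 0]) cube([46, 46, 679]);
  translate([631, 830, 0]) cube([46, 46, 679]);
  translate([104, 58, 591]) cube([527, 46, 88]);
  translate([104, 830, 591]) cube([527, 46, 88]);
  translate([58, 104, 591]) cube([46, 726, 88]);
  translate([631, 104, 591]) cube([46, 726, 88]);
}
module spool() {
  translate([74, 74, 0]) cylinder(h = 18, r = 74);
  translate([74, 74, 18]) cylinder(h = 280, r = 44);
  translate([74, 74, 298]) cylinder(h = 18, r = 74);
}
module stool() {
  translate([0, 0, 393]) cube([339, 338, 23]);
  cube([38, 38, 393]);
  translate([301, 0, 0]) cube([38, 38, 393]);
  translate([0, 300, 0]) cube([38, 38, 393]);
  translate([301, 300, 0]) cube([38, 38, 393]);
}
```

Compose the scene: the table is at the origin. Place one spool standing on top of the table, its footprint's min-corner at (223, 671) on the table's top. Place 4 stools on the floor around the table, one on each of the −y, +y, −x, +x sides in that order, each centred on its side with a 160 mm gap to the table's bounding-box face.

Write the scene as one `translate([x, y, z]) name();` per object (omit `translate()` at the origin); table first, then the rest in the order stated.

table();
translate([223, 671, 724]) spool();
translate([198, -498, 0]) stool();
translate([198, 1094, 0]) stool();
translate([-499, 298, 0]) stool();
translate([895, 298, 0]) stool();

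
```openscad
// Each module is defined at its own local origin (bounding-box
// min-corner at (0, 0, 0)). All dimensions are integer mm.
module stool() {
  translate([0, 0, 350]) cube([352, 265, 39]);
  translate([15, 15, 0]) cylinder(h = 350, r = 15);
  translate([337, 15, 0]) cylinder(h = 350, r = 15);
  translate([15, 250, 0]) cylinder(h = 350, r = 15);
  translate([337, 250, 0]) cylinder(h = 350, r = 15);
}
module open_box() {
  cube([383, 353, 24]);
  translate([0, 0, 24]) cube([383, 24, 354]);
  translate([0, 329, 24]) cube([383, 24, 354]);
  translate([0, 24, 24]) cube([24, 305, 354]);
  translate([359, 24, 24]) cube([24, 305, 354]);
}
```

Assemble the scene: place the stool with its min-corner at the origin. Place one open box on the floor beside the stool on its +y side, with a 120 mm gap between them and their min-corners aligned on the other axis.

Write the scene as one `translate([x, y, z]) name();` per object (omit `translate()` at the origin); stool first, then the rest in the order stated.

stool();
translate([0, 385, 0]) open_box();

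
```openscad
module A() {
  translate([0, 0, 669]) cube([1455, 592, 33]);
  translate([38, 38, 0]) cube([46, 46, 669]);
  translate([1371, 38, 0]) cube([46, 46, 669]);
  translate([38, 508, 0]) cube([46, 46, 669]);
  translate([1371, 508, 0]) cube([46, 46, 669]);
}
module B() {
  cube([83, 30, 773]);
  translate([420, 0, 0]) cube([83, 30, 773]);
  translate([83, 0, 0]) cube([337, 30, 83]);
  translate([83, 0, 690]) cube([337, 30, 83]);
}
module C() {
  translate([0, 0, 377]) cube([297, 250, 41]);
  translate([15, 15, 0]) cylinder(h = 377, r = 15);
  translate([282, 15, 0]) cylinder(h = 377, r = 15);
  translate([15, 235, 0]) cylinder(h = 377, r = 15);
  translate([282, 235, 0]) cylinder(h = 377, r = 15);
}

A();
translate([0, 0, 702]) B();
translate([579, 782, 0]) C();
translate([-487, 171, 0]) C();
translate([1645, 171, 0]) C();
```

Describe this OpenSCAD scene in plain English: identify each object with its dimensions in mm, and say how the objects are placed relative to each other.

A is a table: top 1455 mm (x) × 592 mm (y), 33 mm thick, upper face at z = 702 mm, on four 46×46 mm square legs, each inset 38 mm from the nearest pair of top edges, running from z = 0 to the bottom of the top.

B is a rectangular picture frame lying in the x–z plane (depth along y). The opening is 337 mm wide (x) by 607 mm tall (z), surrounded by a border 83 mm wide on all four sides. The frame is 30 mm deep and is made of two full-height vertical stiles with two horizontal rails fitted between them.

C is a four-legged stool. The seat is a 297×250×41 mm slab whose top surface is at z = 418 mm; four round legs, each 30 mm in diameter, run from the floor (z = 0) to the underside of the seat, each leg's axis is inset half a diameter from the nearest pair of seat edges (so the leg's bounding box is flush with the corner).

The picture frame is on top of the table. Three stools sit around the table at the +y, −x, +x sides.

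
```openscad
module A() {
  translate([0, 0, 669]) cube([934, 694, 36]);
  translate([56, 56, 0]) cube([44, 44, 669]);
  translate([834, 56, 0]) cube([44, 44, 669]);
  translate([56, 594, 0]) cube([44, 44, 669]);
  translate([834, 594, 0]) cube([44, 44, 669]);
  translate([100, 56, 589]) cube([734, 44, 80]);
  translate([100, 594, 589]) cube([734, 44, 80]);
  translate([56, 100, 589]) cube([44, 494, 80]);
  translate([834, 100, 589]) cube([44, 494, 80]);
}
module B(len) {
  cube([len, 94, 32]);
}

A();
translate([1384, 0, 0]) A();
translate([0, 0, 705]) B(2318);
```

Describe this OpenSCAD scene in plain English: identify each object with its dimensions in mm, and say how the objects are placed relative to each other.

A is a table: top 934 mm (x) × 694 mm (y), 36 mm thick, upper face at z = 705 mm, on four 44×44 mm square legs, each inset 56 mm from the nearest pair of top edges, running from z = 0 to the bottom of the top. Four apron rails, 44 mm thick and 80 mm tall, run between adjacent legs with their top edges flush with the underside of the top and their outer faces flush with the legs' outer faces.

B is a rectangular beam 2318 mm long (x), 94 mm deep (y), 32 mm thick (z).

The beam spans the tops of two tables placed 450 mm apart, resting at z = 705 mm.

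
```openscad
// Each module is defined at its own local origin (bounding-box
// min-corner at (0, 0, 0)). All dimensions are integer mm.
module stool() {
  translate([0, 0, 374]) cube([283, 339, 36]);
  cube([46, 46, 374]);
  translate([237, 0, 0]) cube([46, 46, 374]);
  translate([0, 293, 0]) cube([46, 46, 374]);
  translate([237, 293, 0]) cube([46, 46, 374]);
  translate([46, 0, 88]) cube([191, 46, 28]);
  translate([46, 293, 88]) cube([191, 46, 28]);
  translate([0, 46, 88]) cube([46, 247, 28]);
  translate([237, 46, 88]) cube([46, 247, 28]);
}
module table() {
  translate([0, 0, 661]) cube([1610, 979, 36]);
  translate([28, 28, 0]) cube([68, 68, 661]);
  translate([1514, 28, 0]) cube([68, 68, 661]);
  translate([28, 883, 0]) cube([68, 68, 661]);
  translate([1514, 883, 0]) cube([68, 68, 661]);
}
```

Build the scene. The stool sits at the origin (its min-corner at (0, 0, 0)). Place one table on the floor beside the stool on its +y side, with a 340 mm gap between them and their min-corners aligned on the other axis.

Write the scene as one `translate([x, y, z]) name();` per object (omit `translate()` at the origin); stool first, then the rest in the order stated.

stool();
translate([0, 679, 0]) table();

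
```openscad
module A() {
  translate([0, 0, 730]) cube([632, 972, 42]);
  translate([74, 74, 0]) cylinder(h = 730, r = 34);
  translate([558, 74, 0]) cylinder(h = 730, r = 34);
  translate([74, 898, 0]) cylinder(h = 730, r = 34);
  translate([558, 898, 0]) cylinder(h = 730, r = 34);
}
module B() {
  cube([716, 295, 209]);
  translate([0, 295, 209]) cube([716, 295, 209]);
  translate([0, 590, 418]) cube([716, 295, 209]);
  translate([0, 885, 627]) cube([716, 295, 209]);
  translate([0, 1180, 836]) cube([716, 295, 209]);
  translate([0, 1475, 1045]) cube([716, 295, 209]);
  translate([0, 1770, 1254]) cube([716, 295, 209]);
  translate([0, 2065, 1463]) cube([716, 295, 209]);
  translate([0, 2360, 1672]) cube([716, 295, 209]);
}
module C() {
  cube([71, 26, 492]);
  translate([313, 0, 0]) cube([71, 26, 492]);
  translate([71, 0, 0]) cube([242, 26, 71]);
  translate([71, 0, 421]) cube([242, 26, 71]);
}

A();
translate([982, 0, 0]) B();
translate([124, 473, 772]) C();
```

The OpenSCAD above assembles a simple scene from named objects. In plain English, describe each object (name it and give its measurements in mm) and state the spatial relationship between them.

A is a table with a 632×972 mm rectangular top, 42 mm thick, top surface at z = 772 mm, supported by four round legs of 68 mm diameter, each leg's bounding box inset 40 mm from the nearest pair of top edges, running from the floor.

B is a straight staircase of 9 solid steps. Each step is 716 mm wide (x), 295 mm deep (y, the going) and 209 mm tall (the rise). The first step rests on the floor; each subsequent step sits one going further in +y and one rise higher in +z, directly behind and above the previous step with no overlap.

C is a rectangular picture frame lying in the x–z plane (depth along y). The opening is 242 mm wide (x) by 350 mm tall (z), surrounded by a border 71 mm wide on all four sides. The frame is 26 mm deep and is made of two full-height vertical stiles with two horizontal rails fitted between them.

The staircase is on the floor beside the table on its +x side. The picture frame is on top of the table, centred.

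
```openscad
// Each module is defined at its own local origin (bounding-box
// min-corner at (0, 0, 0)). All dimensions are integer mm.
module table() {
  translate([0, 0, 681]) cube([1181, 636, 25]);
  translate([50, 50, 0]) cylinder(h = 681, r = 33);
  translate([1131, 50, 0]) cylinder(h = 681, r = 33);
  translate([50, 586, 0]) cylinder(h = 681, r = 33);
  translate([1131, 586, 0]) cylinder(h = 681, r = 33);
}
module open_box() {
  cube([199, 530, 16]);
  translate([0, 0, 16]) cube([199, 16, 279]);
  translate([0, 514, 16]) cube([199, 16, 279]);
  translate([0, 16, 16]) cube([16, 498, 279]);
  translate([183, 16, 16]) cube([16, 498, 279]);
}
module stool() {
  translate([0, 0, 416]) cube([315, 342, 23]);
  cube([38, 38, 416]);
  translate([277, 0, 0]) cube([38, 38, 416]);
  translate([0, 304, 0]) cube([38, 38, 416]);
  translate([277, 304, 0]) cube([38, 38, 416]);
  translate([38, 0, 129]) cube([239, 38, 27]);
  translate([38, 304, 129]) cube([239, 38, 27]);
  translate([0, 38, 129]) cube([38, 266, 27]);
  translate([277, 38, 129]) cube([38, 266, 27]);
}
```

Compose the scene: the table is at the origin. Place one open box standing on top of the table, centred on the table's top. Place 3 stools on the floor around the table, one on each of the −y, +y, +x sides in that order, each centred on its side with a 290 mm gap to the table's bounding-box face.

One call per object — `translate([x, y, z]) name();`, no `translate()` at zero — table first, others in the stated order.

table();
translate([491, 53, 706]) open_box();
translate([433, -632, 0]) stool();
translate([433, 926, 0]) stool();
translate([1471, 147, 0]) stool();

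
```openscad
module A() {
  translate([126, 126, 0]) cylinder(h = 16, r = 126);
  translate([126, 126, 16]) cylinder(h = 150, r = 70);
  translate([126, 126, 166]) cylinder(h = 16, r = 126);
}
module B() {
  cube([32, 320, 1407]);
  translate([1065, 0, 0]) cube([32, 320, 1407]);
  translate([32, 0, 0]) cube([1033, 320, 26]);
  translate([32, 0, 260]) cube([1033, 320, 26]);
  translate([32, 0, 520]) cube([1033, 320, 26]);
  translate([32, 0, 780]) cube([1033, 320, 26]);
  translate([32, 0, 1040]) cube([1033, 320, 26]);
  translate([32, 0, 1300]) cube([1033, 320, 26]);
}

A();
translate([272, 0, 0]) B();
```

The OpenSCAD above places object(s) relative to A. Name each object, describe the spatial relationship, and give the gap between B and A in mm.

The bookshelf's nearest face is 20 mm from the spool's +x face.

A is a spool. B is a bookshelf. The bookshelf is on the floor beside the spool on its +x side. The gap between the bookshelf and the spool is 20 mm.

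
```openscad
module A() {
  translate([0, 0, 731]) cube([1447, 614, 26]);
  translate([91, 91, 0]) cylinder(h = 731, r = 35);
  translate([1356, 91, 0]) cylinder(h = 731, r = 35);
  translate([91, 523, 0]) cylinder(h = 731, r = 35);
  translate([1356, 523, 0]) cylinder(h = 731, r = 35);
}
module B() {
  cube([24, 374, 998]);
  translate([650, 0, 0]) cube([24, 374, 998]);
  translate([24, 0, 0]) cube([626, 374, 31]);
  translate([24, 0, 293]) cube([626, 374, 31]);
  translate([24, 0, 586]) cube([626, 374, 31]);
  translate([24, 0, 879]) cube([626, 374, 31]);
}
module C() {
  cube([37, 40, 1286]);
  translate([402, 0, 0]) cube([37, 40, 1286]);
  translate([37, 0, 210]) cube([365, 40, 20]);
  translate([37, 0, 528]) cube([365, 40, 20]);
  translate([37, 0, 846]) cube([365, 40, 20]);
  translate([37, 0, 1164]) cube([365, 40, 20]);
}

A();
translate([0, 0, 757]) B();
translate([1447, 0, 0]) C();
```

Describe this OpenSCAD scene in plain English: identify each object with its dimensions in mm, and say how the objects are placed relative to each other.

A is a table: top 1447 mm (x) × 614 mm (y), 26 mm thick, upper face at z = 757 mm, on four round legs of 70 mm diameter, each leg's bounding box inset 56 mm from the nearest pair of top edges, running from z = 0 to the bottom of the top.

B is a bookshelf 674 mm wide overall, 374 mm deep and 998 mm tall. The two sides are 24 mm thick vertical panels. 4 horizontal shelves of 31 mm thickness span between the inner faces of the sides; the lowest shelf sits on the floor and shelves are stacked with a clear vertical gap of 262 mm between each pair.

C is a wooden ladder with two side rails of 37×40 mm section and 1286 mm height, set 439 mm apart overall. Between them run 4 rectangular rungs (40 mm deep, 20 mm thick), front faces flush with the rails' −y face. The bottom of the first rung is 210 mm above the floor and each subsequent rung is 318 mm higher than the one below.

The bookshelf is on top of the table. The ladder is against the table's +x side, with their −y faces flush.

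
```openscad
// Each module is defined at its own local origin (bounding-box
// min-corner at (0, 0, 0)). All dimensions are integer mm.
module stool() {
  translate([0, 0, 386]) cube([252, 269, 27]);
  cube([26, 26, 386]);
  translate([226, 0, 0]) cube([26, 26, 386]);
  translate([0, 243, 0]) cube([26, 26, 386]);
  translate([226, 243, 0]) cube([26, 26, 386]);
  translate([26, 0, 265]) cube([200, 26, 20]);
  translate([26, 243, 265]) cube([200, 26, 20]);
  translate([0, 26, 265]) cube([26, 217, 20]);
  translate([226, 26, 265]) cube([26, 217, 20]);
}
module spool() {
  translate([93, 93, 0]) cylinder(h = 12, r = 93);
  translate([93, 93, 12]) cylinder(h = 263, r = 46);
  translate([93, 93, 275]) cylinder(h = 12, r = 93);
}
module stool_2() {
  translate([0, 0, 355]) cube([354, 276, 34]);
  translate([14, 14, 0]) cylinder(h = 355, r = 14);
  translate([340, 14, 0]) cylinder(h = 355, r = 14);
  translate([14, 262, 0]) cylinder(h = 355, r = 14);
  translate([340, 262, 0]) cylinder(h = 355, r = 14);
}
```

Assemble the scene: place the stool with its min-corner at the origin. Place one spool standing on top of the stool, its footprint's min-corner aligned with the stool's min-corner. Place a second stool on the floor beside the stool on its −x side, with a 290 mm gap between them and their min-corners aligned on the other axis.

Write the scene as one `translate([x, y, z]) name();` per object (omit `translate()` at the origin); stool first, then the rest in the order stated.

stool();
translate([0, 0, 413]) spool();
translate([-644, 0, 0]) stool_2();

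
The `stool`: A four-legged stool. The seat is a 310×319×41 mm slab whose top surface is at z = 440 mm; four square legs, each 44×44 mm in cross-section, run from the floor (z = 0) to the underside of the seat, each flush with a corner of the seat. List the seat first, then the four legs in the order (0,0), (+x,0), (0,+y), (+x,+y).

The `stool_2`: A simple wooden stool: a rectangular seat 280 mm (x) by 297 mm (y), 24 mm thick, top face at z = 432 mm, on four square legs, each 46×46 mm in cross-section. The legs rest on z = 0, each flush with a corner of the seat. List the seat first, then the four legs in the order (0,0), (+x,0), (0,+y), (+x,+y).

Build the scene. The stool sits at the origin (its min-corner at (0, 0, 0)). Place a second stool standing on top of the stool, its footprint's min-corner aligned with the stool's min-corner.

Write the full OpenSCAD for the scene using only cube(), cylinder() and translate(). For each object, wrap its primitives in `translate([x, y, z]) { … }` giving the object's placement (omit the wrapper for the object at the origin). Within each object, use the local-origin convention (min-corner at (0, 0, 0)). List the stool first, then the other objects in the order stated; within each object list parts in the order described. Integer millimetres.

translate([0, 0, 399]) cube([310, 319, 41]);
cube([44, 44, 399]);
translate([266, 0, 0]) cube([44, 44, 399]);
translate([0, 275, 0]) cube([44, 44, 399]);
translate([266, 275, 0]) cube([44, 44, 399]);
translate([0, 0, 440]) {
  translate([0, 0, 408]) cube([280, 297, 24]);
  cube([46, 46, 408]);
  translate([234, 0, 0]) cube([46, 46, 408]);
  translate([0, 251, 0]) cube([46, 46, 408]);
  translate([234, 251, 0]) cube([46, 46, 408]);
}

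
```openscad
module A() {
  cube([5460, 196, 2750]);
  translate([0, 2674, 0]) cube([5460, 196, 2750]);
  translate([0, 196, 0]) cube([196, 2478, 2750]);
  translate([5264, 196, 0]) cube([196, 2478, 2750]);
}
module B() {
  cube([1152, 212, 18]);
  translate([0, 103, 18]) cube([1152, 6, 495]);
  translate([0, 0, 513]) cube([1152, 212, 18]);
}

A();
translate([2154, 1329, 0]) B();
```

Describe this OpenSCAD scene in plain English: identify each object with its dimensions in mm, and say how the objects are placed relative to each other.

A is the wall frame of a small rectangular building: four walls, each 2750 mm tall and 196 mm thick, enclosing a footprint 5460 mm (x) by 2870 mm (y) outside-to-outside, with no floor or roof. The front and back walls (the −y and +y sides) span the full width; the two side walls fit between them.

B is an I-beam lying along x, 1152 mm long. Overall section height 531 mm. Two flanges 212 mm wide (y) and 18 mm thick, one on the floor and one at the top; a web 6 mm thick runs between them, centred on the flange width.

The I-beam sits inside the house frame, centred.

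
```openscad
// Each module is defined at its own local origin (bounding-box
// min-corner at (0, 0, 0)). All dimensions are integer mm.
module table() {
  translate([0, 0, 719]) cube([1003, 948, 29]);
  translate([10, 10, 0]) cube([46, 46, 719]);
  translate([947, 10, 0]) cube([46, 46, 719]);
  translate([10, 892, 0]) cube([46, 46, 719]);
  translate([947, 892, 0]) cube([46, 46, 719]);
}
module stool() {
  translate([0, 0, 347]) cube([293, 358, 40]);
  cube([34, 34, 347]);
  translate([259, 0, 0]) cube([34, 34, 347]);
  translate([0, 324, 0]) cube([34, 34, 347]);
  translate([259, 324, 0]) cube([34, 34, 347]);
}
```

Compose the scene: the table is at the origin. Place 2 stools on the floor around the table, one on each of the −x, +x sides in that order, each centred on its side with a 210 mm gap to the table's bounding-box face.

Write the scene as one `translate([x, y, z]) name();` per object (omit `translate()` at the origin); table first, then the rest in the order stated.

table();
translate([-503, 295, 0]) stool();
translate([1213, 295, 0]) stool();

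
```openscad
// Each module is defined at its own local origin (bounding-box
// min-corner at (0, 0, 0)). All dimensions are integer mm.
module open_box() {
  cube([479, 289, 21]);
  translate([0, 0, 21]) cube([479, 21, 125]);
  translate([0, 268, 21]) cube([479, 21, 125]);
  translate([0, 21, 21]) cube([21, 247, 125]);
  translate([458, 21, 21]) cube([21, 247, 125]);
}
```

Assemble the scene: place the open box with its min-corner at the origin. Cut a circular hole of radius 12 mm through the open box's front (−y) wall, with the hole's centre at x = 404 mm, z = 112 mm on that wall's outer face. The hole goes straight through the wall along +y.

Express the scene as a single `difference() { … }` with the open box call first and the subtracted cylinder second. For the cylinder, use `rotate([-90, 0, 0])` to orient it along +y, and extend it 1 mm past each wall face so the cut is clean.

difference() {
  open_box();
  translate([404, -1, 112]) rotate([-90, 0, 0]) cylinder(h = 23, r = 12);
}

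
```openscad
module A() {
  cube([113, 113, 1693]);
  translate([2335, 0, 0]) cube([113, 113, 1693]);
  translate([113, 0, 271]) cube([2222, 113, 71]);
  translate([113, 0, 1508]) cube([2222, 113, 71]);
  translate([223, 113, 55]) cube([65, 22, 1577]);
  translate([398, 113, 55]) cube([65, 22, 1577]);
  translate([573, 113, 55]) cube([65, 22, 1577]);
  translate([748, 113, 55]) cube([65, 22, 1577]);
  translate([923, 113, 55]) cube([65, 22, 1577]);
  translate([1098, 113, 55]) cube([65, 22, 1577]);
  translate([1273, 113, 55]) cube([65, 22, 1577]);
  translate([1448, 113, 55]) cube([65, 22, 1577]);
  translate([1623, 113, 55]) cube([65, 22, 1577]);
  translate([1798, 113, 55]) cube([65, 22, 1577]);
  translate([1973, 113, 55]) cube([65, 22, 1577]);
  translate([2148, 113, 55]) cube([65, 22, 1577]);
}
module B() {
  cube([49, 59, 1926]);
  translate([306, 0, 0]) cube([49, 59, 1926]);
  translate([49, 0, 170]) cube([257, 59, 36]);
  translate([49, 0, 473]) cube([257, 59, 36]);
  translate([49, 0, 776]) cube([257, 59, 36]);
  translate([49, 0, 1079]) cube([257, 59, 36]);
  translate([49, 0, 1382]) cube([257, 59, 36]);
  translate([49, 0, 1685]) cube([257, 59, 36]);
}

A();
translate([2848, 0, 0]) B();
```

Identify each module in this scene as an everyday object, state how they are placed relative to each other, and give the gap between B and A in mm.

The ladder's nearest face is 400 mm from the fence section's +x face.

A is a fence section. B is a ladder. The ladder is on the floor beside the fence section on its +x side. The gap between the ladder and the fence section is 400 mm.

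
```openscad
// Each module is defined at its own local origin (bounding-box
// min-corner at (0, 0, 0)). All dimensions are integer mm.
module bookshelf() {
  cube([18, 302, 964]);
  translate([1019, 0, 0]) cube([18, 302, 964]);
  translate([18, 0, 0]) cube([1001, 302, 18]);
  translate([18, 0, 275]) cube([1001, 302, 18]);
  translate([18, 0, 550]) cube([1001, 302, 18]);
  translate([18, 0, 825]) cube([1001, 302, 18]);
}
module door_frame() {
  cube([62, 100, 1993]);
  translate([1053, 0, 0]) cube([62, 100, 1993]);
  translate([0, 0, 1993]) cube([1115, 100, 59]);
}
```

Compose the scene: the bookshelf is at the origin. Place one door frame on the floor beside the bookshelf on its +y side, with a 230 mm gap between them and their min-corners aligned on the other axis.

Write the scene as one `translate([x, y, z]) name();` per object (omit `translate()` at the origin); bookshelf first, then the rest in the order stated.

bookshelf();
translate([0, 532, 0]) door_frame();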